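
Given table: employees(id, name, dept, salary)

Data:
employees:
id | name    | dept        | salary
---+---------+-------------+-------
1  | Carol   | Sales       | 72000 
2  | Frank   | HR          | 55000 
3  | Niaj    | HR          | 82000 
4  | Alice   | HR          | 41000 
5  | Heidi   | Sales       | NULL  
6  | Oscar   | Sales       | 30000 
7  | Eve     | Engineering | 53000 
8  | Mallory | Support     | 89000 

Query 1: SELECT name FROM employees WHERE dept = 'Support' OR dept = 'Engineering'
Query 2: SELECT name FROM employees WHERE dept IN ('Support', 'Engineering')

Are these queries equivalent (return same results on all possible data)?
Yes, equivalent

Both queries return: [('Eve',), ('Mallory',)]

Reason: OR vs IN are equivalent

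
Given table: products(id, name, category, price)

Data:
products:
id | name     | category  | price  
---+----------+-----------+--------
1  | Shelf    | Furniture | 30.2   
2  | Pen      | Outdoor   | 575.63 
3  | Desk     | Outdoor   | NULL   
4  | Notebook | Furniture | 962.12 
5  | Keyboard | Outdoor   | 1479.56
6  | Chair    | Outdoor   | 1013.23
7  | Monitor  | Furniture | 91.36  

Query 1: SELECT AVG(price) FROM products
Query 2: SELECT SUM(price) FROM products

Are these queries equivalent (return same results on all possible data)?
No, not equivalent

Query 1 returns: [(692.0166666666668,)]
Query 2 returns: [(4152.1,)]

Reason: AVG vs SUM give different aggregate values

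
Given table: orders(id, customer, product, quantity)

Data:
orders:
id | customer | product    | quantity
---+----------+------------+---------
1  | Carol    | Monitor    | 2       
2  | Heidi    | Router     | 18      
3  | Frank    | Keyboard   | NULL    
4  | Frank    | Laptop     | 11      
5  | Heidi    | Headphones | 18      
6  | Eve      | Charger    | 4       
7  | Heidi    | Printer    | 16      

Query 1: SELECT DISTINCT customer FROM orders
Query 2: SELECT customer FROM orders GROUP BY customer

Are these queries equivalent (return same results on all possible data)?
Yes, equivalent

Both queries return: [('Carol',), ('Eve',), ('Frank',), ('Heidi',)]

Reason: Both get unique customers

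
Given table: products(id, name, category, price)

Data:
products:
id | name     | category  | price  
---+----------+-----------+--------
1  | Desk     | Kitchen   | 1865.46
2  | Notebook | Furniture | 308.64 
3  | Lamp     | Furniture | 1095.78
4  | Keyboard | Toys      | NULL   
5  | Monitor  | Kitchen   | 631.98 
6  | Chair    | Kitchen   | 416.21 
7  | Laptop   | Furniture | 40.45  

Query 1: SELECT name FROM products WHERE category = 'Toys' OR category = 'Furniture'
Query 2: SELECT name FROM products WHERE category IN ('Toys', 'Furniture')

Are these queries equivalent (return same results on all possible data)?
Yes, equivalent

Both queries return: [('Keyboard',), ('Lamp',), ('Laptop',), ('Notebook',)]

Reason: OR vs IN are equivalent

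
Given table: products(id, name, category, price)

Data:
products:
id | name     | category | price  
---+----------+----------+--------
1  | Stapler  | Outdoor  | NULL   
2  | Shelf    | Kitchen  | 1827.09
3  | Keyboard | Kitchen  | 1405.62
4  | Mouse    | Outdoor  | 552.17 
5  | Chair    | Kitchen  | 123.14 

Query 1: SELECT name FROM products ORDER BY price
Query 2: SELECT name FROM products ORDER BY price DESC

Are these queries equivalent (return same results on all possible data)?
No, not equivalent

Query 1 returns: [('Stapler',), ('Chair',), ('Mouse',), ('Keyboard',), ('Shelf',)]
Query 2 returns: [('Shelf',), ('Keyboard',), ('Mouse',), ('Chair',), ('Stapler',)]

Reason: ASC vs DESC gives opposite ordering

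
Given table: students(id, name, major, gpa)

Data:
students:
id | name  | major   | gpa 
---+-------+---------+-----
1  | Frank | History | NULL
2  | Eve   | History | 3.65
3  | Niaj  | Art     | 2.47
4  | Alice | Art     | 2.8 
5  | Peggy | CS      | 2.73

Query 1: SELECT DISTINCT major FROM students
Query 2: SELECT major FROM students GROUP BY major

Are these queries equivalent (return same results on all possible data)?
Yes, equivalent

Both queries return: [('Art',), ('CS',), ('History',)]

Reason: Both get unique majors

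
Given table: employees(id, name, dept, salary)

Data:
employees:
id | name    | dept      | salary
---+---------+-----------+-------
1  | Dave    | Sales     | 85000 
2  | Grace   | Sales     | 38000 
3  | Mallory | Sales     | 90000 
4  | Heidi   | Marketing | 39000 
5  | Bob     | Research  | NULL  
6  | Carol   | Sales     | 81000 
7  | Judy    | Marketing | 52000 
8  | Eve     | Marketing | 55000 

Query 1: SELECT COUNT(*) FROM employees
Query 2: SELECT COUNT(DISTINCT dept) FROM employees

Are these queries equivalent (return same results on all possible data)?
No, not equivalent

Query 1 returns: [(8,)]
Query 2 returns: [(3,)]

Reason: COUNT(*) counts rows, COUNT(DISTINCT dept) counts unique depts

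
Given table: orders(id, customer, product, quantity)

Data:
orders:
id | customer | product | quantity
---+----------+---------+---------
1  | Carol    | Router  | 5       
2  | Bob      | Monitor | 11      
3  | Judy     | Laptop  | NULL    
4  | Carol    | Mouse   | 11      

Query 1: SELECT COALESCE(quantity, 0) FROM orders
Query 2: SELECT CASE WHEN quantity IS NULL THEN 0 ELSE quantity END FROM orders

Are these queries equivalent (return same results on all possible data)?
Yes, equivalent

Both queries return: [(0,), (5,), (11,), (11,)]

Reason: COALESCE vs CASE for NULL handling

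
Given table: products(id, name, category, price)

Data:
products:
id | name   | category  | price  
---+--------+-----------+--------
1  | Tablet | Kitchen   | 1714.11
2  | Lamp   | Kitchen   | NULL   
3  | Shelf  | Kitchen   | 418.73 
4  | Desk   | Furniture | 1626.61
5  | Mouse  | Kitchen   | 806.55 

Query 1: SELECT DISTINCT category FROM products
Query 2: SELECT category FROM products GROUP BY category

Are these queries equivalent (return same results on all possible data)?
Yes, equivalent

Both queries return: [('Furniture',), ('Kitchen',)]

Reason: Both get unique categorys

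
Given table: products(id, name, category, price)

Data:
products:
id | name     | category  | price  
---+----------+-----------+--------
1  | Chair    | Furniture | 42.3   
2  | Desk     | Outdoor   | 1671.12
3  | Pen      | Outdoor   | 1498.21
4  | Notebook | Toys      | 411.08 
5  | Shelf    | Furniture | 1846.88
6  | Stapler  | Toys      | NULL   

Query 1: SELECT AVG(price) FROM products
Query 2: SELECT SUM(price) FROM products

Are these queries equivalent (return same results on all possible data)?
No, not equivalent

Query 1 returns: [(1093.9180000000001,)]
Query 2 returns: [(5469.59,)]

Reason: AVG vs SUM give different aggregate values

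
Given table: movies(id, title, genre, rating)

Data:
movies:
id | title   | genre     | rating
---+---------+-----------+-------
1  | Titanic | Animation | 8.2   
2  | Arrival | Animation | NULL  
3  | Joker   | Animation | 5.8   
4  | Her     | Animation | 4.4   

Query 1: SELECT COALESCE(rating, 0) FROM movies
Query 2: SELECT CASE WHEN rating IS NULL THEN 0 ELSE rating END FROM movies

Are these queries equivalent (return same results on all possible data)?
Yes, equivalent

Both queries return: [(0,), (4.4,), (5.8,), (8.2,)]

Reason: COALESCE vs CASE for NULL handling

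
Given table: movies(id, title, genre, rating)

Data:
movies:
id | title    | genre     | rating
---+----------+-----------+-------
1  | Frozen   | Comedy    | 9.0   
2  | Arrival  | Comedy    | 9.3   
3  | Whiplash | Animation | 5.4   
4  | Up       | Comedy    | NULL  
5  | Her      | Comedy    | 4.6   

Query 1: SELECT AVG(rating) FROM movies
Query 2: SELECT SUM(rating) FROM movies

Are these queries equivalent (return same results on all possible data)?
No, not equivalent

Query 1 returns: [(7.075,)]
Query 2 returns: [(28.3,)]

Reason: AVG vs SUM give different aggregate values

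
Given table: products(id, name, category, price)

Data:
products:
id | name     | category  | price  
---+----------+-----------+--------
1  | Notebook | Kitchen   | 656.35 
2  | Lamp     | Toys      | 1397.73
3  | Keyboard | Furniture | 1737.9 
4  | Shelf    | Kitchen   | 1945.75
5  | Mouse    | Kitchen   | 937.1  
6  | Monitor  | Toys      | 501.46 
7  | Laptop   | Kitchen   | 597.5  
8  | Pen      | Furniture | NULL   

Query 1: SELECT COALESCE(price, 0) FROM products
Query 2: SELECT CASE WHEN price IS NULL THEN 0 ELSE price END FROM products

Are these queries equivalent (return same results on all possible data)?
Yes, equivalent

Both queries return: [(0,), (501.46,), (597.5,), (656.35,), (937.1,), (1397.73,), (1737.9,), (1945.75,)]

Reason: COALESCE vs CASE for NULL handling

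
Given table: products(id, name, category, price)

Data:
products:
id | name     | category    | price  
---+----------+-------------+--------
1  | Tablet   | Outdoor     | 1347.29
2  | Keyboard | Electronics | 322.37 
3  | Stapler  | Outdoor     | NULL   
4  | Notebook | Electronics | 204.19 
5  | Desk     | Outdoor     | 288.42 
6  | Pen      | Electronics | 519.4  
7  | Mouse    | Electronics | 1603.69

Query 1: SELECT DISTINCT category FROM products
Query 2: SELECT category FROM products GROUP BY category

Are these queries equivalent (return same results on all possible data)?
Yes, equivalent

Both queries return: [('Electronics',), ('Outdoor',)]

Reason: Both get unique categorys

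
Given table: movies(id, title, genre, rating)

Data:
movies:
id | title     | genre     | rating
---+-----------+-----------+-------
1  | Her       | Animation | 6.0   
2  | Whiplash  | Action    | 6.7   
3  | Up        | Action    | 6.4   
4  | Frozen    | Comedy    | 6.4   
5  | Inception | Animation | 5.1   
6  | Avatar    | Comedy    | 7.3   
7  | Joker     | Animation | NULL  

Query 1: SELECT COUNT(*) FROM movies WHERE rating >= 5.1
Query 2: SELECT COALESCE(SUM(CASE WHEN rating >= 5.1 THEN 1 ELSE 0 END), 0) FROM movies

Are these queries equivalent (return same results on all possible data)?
Yes, equivalent

Both queries return: [(6,)]

Reason: COUNT with WHERE vs conditional SUM (COALESCE handles empty-table NULL)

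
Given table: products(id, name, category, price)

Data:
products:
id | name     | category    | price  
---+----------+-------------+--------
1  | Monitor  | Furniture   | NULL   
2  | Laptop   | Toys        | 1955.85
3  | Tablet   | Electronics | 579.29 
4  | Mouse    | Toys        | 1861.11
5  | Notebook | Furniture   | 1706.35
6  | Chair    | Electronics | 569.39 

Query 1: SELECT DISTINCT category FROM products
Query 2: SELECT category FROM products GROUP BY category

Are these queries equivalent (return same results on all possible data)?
Yes, equivalent

Both queries return: [('Electronics',), ('Furniture',), ('Toys',)]

Reason: Both get unique categorys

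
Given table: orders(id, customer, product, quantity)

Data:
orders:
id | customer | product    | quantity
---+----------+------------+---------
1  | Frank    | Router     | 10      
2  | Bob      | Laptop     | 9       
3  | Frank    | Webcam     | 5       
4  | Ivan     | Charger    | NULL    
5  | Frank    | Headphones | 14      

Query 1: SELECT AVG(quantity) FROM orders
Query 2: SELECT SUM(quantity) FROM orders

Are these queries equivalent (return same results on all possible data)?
No, not equivalent

Query 1 returns: [(9.5,)]
Query 2 returns: [(38,)]

Reason: AVG vs SUM give different aggregate values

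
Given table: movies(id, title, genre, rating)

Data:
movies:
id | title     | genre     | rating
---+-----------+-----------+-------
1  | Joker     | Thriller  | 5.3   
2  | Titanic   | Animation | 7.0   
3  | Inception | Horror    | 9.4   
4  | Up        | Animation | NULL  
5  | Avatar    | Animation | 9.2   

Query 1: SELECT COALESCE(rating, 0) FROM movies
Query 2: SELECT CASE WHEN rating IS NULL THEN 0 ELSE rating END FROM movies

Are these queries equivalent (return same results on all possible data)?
Yes, equivalent

Both queries return: [(0,), (5.3,), (7.0,), (9.2,), (9.4,)]

Reason: COALESCE vs CASE for NULL handling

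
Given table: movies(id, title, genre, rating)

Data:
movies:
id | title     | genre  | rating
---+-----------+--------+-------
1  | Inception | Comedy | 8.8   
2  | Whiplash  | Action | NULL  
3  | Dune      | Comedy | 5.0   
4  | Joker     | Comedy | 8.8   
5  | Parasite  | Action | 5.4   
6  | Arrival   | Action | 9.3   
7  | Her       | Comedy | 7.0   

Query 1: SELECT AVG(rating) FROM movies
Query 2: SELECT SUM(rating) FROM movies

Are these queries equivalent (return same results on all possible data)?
No, not equivalent

Query 1 returns: [(7.383333333333334,)]
Query 2 returns: [(44.300000000000004,)]

Reason: AVG vs SUM give different aggregate values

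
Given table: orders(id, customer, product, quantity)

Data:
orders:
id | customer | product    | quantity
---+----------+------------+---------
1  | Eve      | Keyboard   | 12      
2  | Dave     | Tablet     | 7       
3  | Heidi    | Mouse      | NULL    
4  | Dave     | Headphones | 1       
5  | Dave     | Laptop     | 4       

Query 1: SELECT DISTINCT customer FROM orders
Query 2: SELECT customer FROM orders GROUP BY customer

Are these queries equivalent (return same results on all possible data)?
Yes, equivalent

Both queries return: [('Dave',), ('Eve',), ('Heidi',)]

Reason: Both get unique customers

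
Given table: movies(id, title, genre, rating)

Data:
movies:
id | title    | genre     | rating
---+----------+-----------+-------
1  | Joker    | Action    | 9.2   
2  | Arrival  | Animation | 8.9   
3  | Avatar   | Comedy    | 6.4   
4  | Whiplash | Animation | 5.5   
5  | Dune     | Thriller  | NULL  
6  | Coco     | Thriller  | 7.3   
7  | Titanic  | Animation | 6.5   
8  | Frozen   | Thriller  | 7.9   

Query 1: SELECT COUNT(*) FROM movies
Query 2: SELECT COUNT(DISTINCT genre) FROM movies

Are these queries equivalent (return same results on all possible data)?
No, not equivalent

Query 1 returns: [(8,)]
Query 2 returns: [(4,)]

Reason: COUNT(*) counts rows, COUNT(DISTINCT genre) counts unique genres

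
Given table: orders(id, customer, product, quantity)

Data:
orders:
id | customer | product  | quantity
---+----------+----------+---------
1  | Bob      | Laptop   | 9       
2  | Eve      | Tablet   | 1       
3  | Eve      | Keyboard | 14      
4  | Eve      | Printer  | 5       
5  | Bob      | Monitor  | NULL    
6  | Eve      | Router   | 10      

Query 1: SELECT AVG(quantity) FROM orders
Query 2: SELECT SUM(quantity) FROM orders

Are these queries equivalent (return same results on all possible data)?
No, not equivalent

Query 1 returns: [(7.8,)]
Query 2 returns: [(39,)]

Reason: AVG vs SUM give different aggregate values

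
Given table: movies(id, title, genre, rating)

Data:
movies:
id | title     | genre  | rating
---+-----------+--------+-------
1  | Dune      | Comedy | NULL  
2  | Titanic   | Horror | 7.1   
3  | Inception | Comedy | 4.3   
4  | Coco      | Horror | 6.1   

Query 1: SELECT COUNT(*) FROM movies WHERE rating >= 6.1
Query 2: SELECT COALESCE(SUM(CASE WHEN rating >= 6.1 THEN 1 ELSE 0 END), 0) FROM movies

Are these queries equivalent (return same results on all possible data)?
Yes, equivalent

Both queries return: [(2,)]

Reason: COUNT with WHERE vs conditional SUM (COALESCE handles empty-table NULL)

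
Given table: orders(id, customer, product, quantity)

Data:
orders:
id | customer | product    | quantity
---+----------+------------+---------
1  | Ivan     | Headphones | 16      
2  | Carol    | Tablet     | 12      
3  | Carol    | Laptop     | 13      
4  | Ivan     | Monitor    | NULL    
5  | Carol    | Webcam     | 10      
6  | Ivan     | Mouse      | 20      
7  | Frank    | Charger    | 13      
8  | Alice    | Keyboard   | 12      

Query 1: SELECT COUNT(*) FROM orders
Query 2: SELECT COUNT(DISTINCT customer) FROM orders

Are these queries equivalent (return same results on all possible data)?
No, not equivalent

Query 1 returns: [(8,)]
Query 2 returns: [(4,)]

Reason: COUNT(*) counts rows, COUNT(DISTINCT customer) counts unique customers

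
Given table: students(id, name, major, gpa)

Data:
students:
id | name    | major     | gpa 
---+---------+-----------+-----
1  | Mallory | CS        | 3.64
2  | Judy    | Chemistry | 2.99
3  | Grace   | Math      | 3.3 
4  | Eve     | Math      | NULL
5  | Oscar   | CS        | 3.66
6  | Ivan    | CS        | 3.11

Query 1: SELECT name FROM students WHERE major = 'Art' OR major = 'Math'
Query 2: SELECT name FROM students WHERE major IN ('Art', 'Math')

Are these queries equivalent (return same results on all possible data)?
Yes, equivalent

Both queries return: [('Eve',), ('Grace',)]

Reason: OR vs IN are equivalent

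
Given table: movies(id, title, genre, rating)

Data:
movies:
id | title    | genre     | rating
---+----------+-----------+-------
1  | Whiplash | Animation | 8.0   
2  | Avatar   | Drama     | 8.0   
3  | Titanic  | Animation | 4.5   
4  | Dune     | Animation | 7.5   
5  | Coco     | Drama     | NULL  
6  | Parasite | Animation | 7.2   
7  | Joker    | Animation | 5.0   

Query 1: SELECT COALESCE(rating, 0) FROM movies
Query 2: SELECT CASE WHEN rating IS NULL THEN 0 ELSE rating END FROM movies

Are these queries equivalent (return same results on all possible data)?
Yes, equivalent

Both queries return: [(0,), (4.5,), (5.0,), (7.2,), (7.5,), (8.0,), (8.0,)]

Reason: COALESCE vs CASE for NULL handling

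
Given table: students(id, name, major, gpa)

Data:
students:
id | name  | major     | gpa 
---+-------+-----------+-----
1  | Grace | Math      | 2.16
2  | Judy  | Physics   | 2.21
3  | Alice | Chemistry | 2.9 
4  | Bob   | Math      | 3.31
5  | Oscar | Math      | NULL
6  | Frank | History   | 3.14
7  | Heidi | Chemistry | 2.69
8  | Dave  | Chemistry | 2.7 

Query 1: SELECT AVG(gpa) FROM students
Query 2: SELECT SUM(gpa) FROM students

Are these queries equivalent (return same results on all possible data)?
No, not equivalent

Query 1 returns: [(2.73,)]
Query 2 returns: [(19.11,)]

Reason: AVG vs SUM give different aggregate values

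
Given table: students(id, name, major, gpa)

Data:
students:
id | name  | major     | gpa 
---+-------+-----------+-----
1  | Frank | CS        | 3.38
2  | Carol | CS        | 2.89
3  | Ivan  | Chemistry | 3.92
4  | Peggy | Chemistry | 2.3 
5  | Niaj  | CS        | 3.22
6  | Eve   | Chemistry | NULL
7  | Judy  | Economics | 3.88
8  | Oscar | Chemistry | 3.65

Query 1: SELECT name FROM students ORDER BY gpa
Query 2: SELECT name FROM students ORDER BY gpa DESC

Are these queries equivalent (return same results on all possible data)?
No, not equivalent

Query 1 returns: [('Eve',), ('Peggy',), ('Carol',), ('Niaj',), ('Frank',), ('Oscar',), ('Judy',), ('Ivan',)]
Query 2 returns: [('Ivan',), ('Judy',), ('Oscar',), ('Frank',), ('Niaj',), ('Carol',), ('Peggy',), ('Eve',)]

Reason: ASC vs DESC gives opposite ordering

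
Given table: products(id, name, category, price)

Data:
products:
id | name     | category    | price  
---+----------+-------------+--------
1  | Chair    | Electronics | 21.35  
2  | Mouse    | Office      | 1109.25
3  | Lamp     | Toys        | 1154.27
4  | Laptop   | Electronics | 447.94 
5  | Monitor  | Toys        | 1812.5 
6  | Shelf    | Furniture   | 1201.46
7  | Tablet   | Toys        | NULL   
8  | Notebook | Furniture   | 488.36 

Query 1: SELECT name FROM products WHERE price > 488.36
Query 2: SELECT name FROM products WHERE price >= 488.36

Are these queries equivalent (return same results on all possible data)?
No, not equivalent

Query 1 returns: [('Mouse',), ('Lamp',), ('Monitor',), ('Shelf',)]
Query 2 returns: [('Mouse',), ('Lamp',), ('Monitor',), ('Shelf',), ('Notebook',)]

Reason: > vs >= gives different results when price = 488.36 exists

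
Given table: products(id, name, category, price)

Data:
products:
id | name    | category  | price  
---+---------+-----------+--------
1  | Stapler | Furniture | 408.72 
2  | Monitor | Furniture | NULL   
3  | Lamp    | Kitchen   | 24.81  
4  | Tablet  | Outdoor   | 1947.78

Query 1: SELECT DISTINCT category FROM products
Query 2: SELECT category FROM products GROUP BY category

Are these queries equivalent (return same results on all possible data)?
Yes, equivalent

Both queries return: [('Furniture',), ('Kitchen',), ('Outdoor',)]

Reason: Both get unique categorys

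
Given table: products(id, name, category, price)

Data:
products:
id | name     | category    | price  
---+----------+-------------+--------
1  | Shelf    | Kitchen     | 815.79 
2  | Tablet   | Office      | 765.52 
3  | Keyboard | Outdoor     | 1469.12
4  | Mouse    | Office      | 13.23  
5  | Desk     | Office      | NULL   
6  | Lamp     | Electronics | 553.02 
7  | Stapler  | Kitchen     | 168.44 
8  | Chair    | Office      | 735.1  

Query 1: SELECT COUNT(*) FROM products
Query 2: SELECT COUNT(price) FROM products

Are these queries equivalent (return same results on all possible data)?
No, not equivalent

Query 1 returns: [(8,)]
Query 2 returns: [(7,)]

Reason: COUNT(*) includes NULLs, COUNT(column) excludes them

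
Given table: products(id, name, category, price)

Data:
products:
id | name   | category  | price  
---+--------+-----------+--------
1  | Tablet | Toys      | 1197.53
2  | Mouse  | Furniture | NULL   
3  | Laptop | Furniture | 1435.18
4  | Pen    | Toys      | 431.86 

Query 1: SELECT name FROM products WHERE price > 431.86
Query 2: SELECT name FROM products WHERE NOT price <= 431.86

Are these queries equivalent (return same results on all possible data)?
Yes, equivalent

Both queries return: [('Laptop',), ('Tablet',)]

Reason: Both filter price > 431.86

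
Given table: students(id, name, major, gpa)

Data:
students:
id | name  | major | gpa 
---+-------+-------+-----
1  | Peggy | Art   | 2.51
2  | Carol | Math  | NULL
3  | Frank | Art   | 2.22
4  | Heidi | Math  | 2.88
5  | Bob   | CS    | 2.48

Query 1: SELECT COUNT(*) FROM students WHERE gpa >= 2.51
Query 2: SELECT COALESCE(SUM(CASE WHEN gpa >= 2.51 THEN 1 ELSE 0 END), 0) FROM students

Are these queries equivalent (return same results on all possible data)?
Yes, equivalent

Both queries return: [(2,)]

Reason: COUNT with WHERE vs conditional SUM (COALESCE handles empty-table NULL)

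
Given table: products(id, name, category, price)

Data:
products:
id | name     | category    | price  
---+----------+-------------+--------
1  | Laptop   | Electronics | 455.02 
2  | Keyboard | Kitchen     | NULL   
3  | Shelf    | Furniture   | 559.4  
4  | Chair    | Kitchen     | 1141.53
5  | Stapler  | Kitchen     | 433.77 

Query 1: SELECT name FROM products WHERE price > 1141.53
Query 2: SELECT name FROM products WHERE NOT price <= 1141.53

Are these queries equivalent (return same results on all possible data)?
Yes, equivalent

Both queries return: []

Reason: Both filter price > 1141.53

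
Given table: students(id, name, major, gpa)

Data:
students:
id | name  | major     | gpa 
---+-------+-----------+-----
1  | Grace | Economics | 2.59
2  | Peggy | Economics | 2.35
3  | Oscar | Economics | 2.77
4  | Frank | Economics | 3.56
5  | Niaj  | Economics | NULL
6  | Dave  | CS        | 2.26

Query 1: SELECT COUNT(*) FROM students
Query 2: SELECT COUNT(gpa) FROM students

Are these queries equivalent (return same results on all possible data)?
No, not equivalent

Query 1 returns: [(6,)]
Query 2 returns: [(5,)]

Reason: COUNT(*) includes NULLs, COUNT(column) excludes them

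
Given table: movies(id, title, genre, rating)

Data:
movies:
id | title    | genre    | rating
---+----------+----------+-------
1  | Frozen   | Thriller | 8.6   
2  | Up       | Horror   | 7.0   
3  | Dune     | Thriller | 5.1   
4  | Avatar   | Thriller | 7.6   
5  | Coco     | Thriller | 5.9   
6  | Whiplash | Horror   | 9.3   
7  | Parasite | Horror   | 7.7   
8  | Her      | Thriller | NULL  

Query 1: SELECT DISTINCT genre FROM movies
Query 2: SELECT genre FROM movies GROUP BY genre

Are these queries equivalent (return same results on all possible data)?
Yes, equivalent

Both queries return: [('Horror',), ('Thriller',)]

Reason: Both get unique genres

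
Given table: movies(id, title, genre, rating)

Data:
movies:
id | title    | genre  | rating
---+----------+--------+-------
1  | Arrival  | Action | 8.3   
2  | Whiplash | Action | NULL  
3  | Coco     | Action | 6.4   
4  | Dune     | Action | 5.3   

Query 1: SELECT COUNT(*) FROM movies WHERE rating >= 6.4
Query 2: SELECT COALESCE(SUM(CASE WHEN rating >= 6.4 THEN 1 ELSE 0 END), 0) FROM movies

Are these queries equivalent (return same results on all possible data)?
Yes, equivalent

Both queries return: [(2,)]

Reason: COUNT with WHERE vs conditional SUM (COALESCE handles empty-table NULL)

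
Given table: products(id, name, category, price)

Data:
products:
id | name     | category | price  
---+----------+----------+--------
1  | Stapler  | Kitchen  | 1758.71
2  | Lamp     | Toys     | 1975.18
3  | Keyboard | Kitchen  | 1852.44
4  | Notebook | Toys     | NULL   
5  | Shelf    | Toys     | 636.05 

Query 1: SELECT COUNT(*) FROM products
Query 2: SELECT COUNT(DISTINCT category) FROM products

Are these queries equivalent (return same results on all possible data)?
No, not equivalent

Query 1 returns: [(5,)]
Query 2 returns: [(2,)]

Reason: COUNT(*) counts rows, COUNT(DISTINCT category) counts unique categorys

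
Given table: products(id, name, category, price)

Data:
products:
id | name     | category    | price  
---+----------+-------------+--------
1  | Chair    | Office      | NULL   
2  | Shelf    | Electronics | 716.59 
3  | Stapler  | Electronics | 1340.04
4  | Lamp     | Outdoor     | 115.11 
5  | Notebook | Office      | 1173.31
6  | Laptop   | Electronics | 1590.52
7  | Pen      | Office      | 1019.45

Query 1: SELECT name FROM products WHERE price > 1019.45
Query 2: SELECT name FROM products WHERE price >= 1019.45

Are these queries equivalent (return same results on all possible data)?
No, not equivalent

Query 1 returns: [('Stapler',), ('Notebook',), ('Laptop',)]
Query 2 returns: [('Stapler',), ('Notebook',), ('Laptop',), ('Pen',)]

Reason: > vs >= gives different results when price = 1019.45 exists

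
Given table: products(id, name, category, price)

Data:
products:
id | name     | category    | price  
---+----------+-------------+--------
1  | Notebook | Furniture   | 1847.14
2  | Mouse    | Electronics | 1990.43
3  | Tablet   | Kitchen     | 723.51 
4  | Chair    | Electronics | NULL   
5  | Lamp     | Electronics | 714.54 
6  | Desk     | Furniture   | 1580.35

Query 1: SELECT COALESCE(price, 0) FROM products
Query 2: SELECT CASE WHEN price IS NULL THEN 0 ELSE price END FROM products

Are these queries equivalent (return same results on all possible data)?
Yes, equivalent

Both queries return: [(0,), (714.54,), (723.51,), (1580.35,), (1847.14,), (1990.43,)]

Reason: COALESCE vs CASE for NULL handling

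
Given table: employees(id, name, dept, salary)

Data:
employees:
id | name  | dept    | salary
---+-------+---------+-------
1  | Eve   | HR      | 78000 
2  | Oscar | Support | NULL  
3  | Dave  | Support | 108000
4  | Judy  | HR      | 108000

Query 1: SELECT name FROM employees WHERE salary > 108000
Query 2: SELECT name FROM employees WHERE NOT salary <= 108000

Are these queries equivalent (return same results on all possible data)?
Yes, equivalent

Both queries return: []

Reason: Both filter salary > 108000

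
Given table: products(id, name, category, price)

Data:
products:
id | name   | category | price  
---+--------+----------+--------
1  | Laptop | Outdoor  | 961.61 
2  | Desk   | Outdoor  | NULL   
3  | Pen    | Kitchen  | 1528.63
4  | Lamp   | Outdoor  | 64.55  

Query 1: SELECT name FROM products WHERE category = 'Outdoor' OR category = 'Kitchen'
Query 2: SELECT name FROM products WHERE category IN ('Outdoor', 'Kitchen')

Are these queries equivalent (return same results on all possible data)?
Yes, equivalent

Both queries return: [('Desk',), ('Lamp',), ('Laptop',), ('Pen',)]

Reason: OR vs IN are equivalent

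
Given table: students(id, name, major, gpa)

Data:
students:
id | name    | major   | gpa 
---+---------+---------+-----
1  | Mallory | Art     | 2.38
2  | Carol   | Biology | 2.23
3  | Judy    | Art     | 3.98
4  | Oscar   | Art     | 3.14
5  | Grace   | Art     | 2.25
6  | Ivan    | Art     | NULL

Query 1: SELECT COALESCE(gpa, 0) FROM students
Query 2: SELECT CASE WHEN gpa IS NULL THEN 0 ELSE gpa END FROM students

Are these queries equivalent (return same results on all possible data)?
Yes, equivalent

Both queries return: [(0,), (2.23,), (2.25,), (2.38,), (3.14,), (3.98,)]

Reason: COALESCE vs CASE for NULL handling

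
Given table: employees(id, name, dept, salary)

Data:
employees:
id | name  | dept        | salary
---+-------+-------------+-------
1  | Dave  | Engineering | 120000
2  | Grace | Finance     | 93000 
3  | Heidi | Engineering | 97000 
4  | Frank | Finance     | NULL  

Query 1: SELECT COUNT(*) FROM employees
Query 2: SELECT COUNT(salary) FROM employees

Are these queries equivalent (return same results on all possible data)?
No, not equivalent

Query 1 returns: [(4,)]
Query 2 returns: [(3,)]

Reason: COUNT(*) includes NULLs, COUNT(column) excludes them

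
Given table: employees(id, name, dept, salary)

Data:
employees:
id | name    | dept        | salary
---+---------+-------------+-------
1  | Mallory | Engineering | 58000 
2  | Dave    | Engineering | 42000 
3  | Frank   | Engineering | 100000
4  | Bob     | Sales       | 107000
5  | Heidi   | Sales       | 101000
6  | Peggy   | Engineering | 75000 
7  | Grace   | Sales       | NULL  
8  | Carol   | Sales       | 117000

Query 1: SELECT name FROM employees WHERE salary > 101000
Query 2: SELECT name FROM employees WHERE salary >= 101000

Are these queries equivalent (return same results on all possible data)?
No, not equivalent

Query 1 returns: [('Bob',), ('Carol',)]
Query 2 returns: [('Bob',), ('Heidi',), ('Carol',)]

Reason: > vs >= gives different results when salary = 101000 exists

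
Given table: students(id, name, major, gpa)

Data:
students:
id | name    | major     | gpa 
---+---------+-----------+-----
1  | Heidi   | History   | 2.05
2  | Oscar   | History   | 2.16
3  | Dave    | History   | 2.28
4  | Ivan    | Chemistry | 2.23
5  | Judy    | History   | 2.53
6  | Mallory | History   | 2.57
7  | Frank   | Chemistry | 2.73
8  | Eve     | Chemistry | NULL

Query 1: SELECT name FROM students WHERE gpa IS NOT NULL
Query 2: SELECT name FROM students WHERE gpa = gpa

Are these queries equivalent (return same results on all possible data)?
Yes, equivalent

Both queries return: [('Dave',), ('Frank',), ('Heidi',), ('Ivan',), ('Judy',), ('Mallory',), ('Oscar',)]

Reason: IS NOT NULL vs self-equality (both exclude NULLs)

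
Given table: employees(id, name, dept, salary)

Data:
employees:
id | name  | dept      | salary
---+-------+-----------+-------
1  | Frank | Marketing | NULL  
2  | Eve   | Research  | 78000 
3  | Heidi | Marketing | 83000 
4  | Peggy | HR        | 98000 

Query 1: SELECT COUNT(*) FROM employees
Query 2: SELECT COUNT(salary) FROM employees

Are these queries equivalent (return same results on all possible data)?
No, not equivalent

Query 1 returns: [(4,)]
Query 2 returns: [(3,)]

Reason: COUNT(*) includes NULLs, COUNT(column) excludes them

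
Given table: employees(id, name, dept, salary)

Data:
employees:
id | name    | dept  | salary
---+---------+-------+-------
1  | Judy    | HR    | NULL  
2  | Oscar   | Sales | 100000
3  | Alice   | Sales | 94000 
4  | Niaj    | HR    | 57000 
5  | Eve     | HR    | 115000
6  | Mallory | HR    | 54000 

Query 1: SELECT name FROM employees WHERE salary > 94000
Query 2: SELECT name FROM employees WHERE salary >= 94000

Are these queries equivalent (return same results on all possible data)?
No, not equivalent

Query 1 returns: [('Oscar',), ('Eve',)]
Query 2 returns: [('Oscar',), ('Alice',), ('Eve',)]

Reason: > vs >= gives different results when salary = 94000 exists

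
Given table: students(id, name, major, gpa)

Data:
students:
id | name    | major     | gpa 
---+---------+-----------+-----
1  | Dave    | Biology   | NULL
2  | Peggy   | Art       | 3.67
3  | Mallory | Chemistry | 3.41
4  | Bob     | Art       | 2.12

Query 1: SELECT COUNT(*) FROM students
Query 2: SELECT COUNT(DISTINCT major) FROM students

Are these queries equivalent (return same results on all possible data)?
No, not equivalent

Query 1 returns: [(4,)]
Query 2 returns: [(3,)]

Reason: COUNT(*) counts rows, COUNT(DISTINCT major) counts unique majors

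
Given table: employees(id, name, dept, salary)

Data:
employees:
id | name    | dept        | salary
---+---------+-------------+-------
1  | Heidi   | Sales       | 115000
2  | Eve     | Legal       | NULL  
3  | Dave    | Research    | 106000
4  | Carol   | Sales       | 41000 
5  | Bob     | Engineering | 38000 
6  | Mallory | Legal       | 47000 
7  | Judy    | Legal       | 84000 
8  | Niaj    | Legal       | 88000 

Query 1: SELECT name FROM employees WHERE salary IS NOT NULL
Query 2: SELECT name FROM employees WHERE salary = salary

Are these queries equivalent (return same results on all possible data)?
Yes, equivalent

Both queries return: [('Bob',), ('Carol',), ('Dave',), ('Heidi',), ('Judy',), ('Mallory',), ('Niaj',)]

Reason: IS NOT NULL vs self-equality (both exclude NULLs)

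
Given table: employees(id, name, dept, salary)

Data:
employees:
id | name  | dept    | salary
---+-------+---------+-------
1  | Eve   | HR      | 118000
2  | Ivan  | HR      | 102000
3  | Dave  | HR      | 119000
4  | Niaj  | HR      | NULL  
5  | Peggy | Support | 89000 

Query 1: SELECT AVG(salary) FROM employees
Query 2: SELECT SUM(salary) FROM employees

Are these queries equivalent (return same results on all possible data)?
No, not equivalent

Query 1 returns: [(107000.0,)]
Query 2 returns: [(428000,)]

Reason: AVG vs SUM give different aggregate values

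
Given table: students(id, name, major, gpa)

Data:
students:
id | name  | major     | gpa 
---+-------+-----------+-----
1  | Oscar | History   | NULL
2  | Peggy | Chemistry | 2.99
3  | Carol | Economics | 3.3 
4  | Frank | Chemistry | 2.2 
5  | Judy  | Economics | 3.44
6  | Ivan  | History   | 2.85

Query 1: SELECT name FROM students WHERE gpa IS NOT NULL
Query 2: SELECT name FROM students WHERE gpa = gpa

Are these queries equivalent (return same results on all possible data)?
Yes, equivalent

Both queries return: [('Carol',), ('Frank',), ('Ivan',), ('Judy',), ('Peggy',)]

Reason: IS NOT NULL vs self-equality (both exclude NULLs)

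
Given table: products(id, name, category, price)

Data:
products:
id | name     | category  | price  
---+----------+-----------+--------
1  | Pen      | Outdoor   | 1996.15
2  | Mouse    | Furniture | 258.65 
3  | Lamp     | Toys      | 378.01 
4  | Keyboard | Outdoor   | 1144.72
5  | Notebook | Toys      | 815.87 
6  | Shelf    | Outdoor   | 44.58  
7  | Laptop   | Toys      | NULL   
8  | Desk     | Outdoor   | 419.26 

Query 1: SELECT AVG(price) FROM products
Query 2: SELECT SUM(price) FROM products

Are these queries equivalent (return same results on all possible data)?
No, not equivalent

Query 1 returns: [(722.4628571428572,)]
Query 2 returns: [(5057.24,)]

Reason: AVG vs SUM give different aggregate values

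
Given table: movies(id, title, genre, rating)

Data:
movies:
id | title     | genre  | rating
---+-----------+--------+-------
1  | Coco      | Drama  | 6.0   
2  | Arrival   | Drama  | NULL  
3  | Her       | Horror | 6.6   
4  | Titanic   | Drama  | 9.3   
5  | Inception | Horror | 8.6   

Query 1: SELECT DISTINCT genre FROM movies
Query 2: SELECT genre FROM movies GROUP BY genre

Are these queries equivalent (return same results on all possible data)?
Yes, equivalent

Both queries return: [('Drama',), ('Horror',)]

Reason: Both get unique genres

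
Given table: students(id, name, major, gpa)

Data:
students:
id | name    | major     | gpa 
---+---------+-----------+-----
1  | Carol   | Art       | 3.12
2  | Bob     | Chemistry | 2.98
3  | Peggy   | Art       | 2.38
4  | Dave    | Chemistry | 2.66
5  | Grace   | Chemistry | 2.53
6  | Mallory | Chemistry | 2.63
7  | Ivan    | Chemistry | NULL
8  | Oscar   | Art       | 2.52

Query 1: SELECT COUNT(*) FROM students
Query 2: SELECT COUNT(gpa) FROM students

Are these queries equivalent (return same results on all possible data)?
No, not equivalent

Query 1 returns: [(8,)]
Query 2 returns: [(7,)]

Reason: COUNT(*) includes NULLs, COUNT(column) excludes them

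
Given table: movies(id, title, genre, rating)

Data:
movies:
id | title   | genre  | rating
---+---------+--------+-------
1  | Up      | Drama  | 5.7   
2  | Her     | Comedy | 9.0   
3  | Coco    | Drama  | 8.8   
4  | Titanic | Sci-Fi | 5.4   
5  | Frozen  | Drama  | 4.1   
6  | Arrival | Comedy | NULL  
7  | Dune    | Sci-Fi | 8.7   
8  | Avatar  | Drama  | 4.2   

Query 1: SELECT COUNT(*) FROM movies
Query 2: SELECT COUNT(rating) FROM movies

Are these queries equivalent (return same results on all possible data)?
No, not equivalent

Query 1 returns: [(8,)]
Query 2 returns: [(7,)]

Reason: COUNT(*) includes NULLs, COUNT(column) excludes them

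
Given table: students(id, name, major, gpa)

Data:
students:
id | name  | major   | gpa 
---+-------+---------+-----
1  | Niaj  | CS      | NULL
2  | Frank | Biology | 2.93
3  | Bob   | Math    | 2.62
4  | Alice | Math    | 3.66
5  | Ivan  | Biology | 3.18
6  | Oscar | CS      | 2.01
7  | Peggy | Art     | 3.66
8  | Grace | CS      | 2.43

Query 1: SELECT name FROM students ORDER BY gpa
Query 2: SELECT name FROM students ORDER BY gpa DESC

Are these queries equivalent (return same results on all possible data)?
No, not equivalent

Query 1 returns: [('Niaj',), ('Oscar',), ('Grace',), ('Bob',), ('Frank',), ('Ivan',), ('Alice',), ('Peggy',)]
Query 2 returns: [('Alice',), ('Peggy',), ('Ivan',), ('Frank',), ('Bob',), ('Grace',), ('Oscar',), ('Niaj',)]

Reason: ASC vs DESC gives opposite ordering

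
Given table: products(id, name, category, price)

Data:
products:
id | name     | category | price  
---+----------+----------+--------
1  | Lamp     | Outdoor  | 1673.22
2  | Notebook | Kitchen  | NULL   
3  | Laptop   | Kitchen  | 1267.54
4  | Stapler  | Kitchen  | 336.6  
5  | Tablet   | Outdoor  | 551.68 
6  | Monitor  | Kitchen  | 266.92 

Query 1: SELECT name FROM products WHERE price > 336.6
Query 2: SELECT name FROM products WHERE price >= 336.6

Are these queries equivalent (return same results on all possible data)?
No, not equivalent

Query 1 returns: [('Lamp',), ('Laptop',), ('Tablet',)]
Query 2 returns: [('Lamp',), ('Laptop',), ('Stapler',), ('Tablet',)]

Reason: > vs >= gives different results when price = 336.6 exists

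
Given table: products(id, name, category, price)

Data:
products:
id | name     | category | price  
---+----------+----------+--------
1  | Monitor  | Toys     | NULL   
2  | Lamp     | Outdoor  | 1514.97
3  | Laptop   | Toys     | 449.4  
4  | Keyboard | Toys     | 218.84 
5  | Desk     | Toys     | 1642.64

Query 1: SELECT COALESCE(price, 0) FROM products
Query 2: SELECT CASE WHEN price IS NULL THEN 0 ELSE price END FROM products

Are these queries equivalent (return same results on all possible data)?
Yes, equivalent

Both queries return: [(0,), (218.84,), (449.4,), (1514.97,), (1642.64,)]

Reason: COALESCE vs CASE for NULL handling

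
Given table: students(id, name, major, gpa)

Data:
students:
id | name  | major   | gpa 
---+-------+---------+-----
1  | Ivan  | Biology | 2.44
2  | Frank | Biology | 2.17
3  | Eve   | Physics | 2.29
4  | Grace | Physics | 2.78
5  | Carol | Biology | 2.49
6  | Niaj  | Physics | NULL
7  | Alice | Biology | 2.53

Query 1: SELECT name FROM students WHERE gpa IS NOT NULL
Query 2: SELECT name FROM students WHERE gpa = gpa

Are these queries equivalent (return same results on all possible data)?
Yes, equivalent

Both queries return: [('Alice',), ('Carol',), ('Eve',), ('Frank',), ('Grace',), ('Ivan',)]

Reason: IS NOT NULL vs self-equality (both exclude NULLs)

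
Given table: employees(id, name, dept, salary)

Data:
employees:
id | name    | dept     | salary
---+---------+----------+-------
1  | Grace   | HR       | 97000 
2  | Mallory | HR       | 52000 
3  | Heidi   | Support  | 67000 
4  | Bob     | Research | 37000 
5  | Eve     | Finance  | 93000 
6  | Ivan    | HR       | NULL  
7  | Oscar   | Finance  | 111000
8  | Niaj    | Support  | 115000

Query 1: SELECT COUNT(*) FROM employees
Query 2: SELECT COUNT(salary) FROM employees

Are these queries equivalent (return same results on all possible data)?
No, not equivalent

Query 1 returns: [(8,)]
Query 2 returns: [(7,)]

Reason: COUNT(*) includes NULLs, COUNT(column) excludes them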